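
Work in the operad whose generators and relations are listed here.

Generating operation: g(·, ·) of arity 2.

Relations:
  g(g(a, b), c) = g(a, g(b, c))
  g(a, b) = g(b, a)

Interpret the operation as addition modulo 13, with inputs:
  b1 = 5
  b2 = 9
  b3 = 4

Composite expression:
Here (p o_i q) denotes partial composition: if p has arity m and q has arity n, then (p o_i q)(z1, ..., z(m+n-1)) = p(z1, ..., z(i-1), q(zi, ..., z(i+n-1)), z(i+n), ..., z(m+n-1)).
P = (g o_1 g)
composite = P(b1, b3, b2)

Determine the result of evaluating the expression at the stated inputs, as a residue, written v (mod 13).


5 (mod 13)


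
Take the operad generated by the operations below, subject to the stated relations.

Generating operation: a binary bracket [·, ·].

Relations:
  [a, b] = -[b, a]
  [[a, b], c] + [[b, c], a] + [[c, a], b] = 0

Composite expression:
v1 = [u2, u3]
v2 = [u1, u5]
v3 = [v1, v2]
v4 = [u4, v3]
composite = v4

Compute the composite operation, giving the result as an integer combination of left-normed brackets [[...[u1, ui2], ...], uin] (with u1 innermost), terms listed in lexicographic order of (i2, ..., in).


[[[[u1, u5], u2], u3], u4] - [[[[u1, u5], u3], u2], u4]

In the tensor algebra, words opening u1 carry the u1-anchored form.
Composite bracket: [u4, [[u2, u3], [u1, u5]]]
Under [a, b] = ab - ba we get 16 signed associative words (2^4 = 16).
The u1-initial words carry the normal form:
  the word u1u5u2u3u4 carries sign +1 and contributes +[[[[u1, u5], u2], u3], u4]
  the word u1u5u3u2u4 carries sign -1 and contributes -[[[[u1, u5], u3], u2], u4]


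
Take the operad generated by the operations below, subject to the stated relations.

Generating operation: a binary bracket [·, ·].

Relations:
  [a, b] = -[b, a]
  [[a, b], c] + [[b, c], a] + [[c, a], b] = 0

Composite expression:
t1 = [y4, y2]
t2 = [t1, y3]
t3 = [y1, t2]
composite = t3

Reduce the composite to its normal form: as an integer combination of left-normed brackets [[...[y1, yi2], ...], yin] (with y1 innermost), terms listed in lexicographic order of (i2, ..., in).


-[[[y1, y2], y4], y3] + [[[y1, y3], y2], y4] - [[[y1, y3], y4], y2] + [[[y1, y4], y2], y3]

Expand each bracket as ab - ba; the y1-initial words give the coefficients.
Composite bracket: [y1, [[y4, y2], y3]]
The bracket unfolds into 8 signed words via [a, b] = ab - ba (2^3 = 8).
Coefficients come from the y1-initial words:
  from y1y2y4y3, sign -1: term -[[[y1, y2], y4], y3]
  from y1y3y2y4, sign +1: term +[[[y1, y3], y2], y4]
  from y1y3y4y2, sign -1: term -[[[y1, y3], y4], y2]
  from y1y4y2y3, sign +1: term +[[[y1, y4], y2], y3]


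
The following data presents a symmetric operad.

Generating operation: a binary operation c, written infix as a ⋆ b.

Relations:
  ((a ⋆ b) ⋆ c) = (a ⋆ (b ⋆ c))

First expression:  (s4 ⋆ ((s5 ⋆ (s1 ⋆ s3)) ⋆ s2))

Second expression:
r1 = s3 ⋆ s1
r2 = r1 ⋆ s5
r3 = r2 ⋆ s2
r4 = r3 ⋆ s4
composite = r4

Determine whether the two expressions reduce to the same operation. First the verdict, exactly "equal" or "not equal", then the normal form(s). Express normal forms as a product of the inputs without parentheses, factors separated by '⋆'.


not equal: they reduce to s4 ⋆ s5 ⋆ s1 ⋆ s3 ⋆ s2 and s3 ⋆ s1 ⋆ s5 ⋆ s2 ⋆ s4

The first expression reduces to s4 ⋆ s5 ⋆ s1 ⋆ s3 ⋆ s2
The second expression reduces to s3 ⋆ s1 ⋆ s5 ⋆ s2 ⋆ s4
Different reductions; not equal.


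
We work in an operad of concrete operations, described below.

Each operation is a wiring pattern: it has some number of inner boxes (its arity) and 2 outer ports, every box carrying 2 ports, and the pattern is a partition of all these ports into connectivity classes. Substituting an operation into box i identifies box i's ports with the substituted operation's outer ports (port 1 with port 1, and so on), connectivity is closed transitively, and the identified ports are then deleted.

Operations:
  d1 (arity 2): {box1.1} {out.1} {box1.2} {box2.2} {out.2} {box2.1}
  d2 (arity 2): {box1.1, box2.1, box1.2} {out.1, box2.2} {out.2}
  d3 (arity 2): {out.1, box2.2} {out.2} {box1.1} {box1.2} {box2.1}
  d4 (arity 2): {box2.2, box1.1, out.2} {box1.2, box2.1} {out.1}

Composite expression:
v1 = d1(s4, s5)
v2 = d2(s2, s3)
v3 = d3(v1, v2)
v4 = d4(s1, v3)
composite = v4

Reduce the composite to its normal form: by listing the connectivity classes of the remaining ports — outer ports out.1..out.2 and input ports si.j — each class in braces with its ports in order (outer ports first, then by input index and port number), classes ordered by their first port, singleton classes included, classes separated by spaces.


{out.1} {out.2, s1.1} {s1.2} {s2.1, s2.2, s3.1} {s3.2} {s4.1} {s4.2} {s5.1} {s5.2}

Two ports join when wires chain via d4-identified ports.
the subtree at d1 composes to {out.1} {out.2} {s4.1} {s4.2} {s5.1} {s5.2} on (s4, s5); out.j = own outer ports
the subtree at d2 composes to {out.1, s3.2} {out.2} {s2.1, s2.2, s3.1} on (s2, s3); out.j = own outer ports
the subtree at d3 composes to {out.1} {out.2} {s2.1, s2.2, s3.1} {s3.2} {s4.1} {s4.2} {s5.1} {s5.2} on (s4, s5, s2, s3); out.j = own outer ports
the subtree at d4 composes to {out.1} {out.2, s1.1} {s1.2} {s2.1, s2.2, s3.1} {s3.2} {s4.1} {s4.2} {s5.1} {s5.2} on (s1, s4, s5, s2, s3); out.j = own outer ports


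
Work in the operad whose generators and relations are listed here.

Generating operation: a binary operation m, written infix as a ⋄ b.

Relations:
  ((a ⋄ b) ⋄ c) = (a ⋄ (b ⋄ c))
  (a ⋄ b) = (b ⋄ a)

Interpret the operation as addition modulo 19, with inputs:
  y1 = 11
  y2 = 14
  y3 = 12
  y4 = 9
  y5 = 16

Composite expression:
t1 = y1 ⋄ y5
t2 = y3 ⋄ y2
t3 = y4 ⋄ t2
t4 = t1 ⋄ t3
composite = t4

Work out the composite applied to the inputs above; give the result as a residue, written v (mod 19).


5 (mod 19)

(y1 ⋄ y5) = 8
(y3 ⋄ y2) = 7
(y4 ⋄ (y3 ⋄ y2)) = 16
((y1 ⋄ y5) ⋄ (y4 ⋄ (y3 ⋄ y2))) = 5


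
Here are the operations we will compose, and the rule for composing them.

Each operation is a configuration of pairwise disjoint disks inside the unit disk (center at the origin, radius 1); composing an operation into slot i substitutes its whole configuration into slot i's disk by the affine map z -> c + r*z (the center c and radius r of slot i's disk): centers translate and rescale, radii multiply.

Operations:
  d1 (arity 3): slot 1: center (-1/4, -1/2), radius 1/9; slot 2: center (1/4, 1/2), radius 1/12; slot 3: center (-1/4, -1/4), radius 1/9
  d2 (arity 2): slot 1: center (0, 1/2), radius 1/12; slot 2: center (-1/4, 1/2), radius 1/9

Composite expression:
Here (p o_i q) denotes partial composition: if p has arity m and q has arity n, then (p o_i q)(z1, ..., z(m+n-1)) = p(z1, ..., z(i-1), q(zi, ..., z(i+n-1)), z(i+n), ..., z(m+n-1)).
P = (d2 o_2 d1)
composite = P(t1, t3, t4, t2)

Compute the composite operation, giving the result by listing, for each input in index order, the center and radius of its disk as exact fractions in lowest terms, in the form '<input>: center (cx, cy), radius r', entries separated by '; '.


t1: center (0, 1/2), radius 1/12; t2: center (-5/18, 17/36), radius 1/81; t3: center (-5/18, 4/9), radius 1/81; t4: center (-2/9, 5/9), radius 1/108

Only the slot chain above each t matters under d2; compose those maps.
tracing t1 down its 1-map path: center (0, 1/2), radius 1/12
tracing t3 down its 2-map path: center (-5/18, 4/9), radius 1/81
tracing t4 down its 2-map path: center (-2/9, 5/9), radius 1/108
tracing t2 down its 2-map path: center (-5/18, 17/36), radius 1/81


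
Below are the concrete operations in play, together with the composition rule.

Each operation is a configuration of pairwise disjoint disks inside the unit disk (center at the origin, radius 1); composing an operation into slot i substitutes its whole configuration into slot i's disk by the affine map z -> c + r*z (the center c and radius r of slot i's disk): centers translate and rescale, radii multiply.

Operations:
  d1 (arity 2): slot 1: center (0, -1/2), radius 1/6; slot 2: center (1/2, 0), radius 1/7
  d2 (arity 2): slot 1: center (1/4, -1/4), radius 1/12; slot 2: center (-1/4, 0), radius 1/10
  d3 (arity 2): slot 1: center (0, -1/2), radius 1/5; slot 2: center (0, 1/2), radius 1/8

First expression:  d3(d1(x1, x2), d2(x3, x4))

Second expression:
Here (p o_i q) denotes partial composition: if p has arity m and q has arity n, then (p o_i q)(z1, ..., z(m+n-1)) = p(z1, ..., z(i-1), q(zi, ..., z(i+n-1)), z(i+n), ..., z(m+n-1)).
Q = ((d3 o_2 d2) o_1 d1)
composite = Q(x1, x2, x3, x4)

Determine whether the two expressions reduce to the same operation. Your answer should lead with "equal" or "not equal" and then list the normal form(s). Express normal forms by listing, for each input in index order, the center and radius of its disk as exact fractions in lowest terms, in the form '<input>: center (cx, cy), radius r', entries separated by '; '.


equal — both sides give x1: center (0, -3/5), radius 1/30; x2: center (1/10, -1/2), radius 1/35; x3: center (1/32, 15/32), radius 1/96; x4: center (-1/32, 1/2), radius 1/80

Normal form of the first expression: x1: center (0, -3/5), radius 1/30; x2: center (1/10, -1/2), radius 1/35; x3: center (1/32, 15/32), radius 1/96; x4: center (-1/32, 1/2), radius 1/80
Normal form of the second expression: x1: center (0, -3/5), radius 1/30; x2: center (1/10, -1/2), radius 1/35; x3: center (1/32, 15/32), radius 1/96; x4: center (-1/32, 1/2), radius 1/80
The forms coincide; equal.


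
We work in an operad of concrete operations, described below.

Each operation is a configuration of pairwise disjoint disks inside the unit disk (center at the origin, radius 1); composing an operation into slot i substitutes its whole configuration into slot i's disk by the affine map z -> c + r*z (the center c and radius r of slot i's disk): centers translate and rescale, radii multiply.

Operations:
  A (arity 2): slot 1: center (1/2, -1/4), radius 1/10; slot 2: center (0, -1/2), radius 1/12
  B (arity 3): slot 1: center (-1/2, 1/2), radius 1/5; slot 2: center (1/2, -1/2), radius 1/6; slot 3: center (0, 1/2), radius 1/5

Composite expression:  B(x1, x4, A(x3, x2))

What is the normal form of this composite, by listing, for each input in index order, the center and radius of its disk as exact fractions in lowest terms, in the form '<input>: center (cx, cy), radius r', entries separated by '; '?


x1: center (-1/2, 1/2), radius 1/5; x2: center (0, 2/5), radius 1/60; x3: center (1/10, 9/20), radius 1/50; x4: center (1/2, -1/2), radius 1/6

Each x-disk chains the slot maps above it in B; radii multiply.
x1 passes through 1 substitution, ending at center (-1/2, 1/2), radius 1/5
x4 passes through 1 substitution, ending at center (1/2, -1/2), radius 1/6
x3 passes through 2 substitutions, ending at center (1/10, 9/20), radius 1/50
x2 passes through 2 substitutions, ending at center (0, 2/5), radius 1/60


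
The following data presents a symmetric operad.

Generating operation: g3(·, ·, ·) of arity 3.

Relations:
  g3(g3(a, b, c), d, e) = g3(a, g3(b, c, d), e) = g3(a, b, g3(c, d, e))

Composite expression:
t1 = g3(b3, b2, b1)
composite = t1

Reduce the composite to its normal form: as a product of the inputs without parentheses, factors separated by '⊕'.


b3 ⊕ b2 ⊕ b1

The g3-tree's shape is irrelevant; the b-reading-order decides.
g3(b3, b2, b1) unparenthesizes to b3 ⊕ b2 ⊕ b1


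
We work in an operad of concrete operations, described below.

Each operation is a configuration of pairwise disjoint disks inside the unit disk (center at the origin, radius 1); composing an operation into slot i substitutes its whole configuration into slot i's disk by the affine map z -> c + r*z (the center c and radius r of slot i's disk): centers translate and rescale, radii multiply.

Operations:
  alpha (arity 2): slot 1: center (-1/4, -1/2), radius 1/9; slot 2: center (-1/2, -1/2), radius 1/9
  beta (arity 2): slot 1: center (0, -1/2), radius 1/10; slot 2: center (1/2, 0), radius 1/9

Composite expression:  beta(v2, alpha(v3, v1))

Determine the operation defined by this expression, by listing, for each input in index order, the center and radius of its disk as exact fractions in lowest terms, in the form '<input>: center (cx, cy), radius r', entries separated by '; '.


v1: center (4/9, -1/18), radius 1/81; v2: center (0, -1/2), radius 1/10; v3: center (17/36, -1/18), radius 1/81


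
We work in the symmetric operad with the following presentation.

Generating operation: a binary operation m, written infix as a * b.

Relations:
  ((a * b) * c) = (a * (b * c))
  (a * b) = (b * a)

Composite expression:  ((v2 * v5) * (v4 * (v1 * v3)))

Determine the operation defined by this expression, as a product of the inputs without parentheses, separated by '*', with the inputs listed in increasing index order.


v1 * v2 * v3 * v4 * v5

Shape and order are irrelevant to m; the v-input set decides.
(v2 * v5) unparenthesizes to v2 * v5
(v1 * v3) unparenthesizes to v1 * v3
(v4 * (v1 * v3)) unparenthesizes to v4 * v1 * v3
((v2 * v5) * (v4 * (v1 * v3))) unparenthesizes to v2 * v5 * v4 * v1 * v3
commutativity sorts the factors: v1 * v2 * v3 * v4 * v5


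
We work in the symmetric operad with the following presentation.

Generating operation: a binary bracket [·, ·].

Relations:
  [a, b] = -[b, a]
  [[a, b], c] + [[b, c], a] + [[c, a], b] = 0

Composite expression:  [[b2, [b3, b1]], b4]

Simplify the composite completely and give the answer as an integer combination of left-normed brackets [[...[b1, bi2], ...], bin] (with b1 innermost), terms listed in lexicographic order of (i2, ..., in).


Left-normed coefficients sit on the b1-initial expansion words.
Composite bracket: [[b2, [b3, b1]], b4]
The bracket unfolds into 8 signed words via [a, b] = ab - ba (2^3 = 8).
Collect the words opening with b1:
  word b1b3b2b4 has sign +1, contributing +[[[b1, b3], b2], b4]

[[[b1, b3], b2], b4]


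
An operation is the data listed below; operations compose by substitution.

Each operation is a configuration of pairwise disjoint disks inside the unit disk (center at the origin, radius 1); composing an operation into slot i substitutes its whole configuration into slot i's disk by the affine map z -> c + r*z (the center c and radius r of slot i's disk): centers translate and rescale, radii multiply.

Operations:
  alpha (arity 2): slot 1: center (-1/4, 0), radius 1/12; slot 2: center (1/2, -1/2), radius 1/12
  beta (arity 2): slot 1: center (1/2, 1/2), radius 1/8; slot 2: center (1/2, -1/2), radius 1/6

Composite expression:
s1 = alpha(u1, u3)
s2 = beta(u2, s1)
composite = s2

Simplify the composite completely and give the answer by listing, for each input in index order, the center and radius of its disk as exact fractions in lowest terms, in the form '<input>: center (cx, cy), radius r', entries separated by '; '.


u1: center (11/24, -1/2), radius 1/72; u2: center (1/2, 1/2), radius 1/8; u3: center (7/12, -7/12), radius 1/72

Each u-disk chains the slot maps above it in beta; radii multiply.
u2: after 1 affine step, its disk has center (1/2, 1/2), radius 1/8
u1: after 2 affine steps, its disk has center (11/24, -1/2), radius 1/72
u3: after 2 affine steps, its disk has center (7/12, -7/12), radius 1/72


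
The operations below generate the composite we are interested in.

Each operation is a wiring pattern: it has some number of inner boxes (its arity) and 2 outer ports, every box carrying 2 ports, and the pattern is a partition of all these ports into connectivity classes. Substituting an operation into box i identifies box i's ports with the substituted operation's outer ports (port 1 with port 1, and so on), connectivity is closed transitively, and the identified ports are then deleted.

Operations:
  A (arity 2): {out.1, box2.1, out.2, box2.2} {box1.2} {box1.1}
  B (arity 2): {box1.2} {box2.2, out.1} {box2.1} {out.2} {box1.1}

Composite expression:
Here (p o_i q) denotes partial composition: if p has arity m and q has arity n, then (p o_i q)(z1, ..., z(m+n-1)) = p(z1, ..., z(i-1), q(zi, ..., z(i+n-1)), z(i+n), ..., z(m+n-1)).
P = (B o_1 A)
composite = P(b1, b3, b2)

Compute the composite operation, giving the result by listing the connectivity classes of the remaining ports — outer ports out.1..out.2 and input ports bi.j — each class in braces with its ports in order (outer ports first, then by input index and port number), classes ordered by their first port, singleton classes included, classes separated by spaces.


After gluing at B, chains via deleted ports link the b-ports.
A over (b1, b3) gives {out.1, out.2, b3.1, b3.2} {b1.1} {b1.2}, out.j being that stage's outer ports
B over (b1, b3, b2) gives {out.1, b2.2} {out.2} {b1.1} {b1.2} {b2.1} {b3.1, b3.2}, out.j being that stage's outer ports

{out.1, b2.2} {out.2} {b1.1} {b1.2} {b2.1} {b3.1, b3.2}


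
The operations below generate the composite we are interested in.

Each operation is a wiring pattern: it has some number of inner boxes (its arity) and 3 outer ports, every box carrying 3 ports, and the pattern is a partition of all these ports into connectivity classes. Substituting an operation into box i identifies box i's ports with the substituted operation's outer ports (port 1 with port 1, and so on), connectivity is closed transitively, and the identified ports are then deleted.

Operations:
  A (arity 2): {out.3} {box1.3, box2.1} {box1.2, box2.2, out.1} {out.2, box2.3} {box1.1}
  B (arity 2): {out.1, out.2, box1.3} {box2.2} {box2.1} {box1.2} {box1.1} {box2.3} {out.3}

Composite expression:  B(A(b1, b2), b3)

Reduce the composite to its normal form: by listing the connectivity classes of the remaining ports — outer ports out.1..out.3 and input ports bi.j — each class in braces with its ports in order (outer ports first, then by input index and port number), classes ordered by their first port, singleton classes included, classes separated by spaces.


{out.1, out.2} {out.3} {b1.1} {b1.2, b2.2} {b1.3, b2.1} {b2.3} {b3.1} {b3.2} {b3.3}


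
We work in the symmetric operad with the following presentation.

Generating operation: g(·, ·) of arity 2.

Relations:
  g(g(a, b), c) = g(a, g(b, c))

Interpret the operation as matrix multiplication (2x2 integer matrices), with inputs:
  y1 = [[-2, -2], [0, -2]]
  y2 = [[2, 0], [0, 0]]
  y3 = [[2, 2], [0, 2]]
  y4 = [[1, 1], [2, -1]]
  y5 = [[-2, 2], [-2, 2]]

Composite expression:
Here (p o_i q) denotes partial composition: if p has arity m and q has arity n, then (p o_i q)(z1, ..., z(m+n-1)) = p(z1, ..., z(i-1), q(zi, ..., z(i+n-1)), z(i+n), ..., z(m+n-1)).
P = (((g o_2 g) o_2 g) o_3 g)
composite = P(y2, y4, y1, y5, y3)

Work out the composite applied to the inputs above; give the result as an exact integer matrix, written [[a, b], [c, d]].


g(y1, y5) = [[8, -8], [4, -4]]
g(y4, g(y1, y5)) = [[12, -12], [12, -12]]
g(g(y4, g(y1, y5)), y3) = [[24, 0], [24, 0]]
g(y2, g(g(y4, g(y1, y5)), y3)) = [[48, 0], [0, 0]]

[[48, 0], [0, 0]]


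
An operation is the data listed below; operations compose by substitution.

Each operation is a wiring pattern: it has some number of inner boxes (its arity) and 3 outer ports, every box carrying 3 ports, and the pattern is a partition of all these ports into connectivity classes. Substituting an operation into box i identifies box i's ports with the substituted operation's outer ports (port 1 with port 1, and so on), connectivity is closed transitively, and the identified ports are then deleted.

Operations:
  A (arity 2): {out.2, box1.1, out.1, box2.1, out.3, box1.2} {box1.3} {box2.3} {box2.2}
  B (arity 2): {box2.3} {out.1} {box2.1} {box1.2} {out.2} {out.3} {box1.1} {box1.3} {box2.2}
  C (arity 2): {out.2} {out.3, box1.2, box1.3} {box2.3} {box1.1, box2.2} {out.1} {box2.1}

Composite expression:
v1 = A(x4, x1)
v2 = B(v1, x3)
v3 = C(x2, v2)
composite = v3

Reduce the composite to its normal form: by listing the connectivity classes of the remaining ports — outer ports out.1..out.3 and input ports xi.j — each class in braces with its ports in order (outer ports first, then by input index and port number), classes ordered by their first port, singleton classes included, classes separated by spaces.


{out.1} {out.2} {out.3, x2.2, x2.3} {x1.1, x4.1, x4.2} {x1.2} {x1.3} {x2.1} {x3.1} {x3.2} {x3.3} {x4.3}

After gluing at C, chains via deleted ports link the x-ports.
composing A on (x4, x1), with out.j its own outer ports: {out.1, out.2, out.3, x1.1, x4.1, x4.2} {x1.2} {x1.3} {x4.3}
composing B on (x4, x1, x3), with out.j its own outer ports: {out.1} {out.2} {out.3} {x1.1, x4.1, x4.2} {x1.2} {x1.3} {x3.1} {x3.2} {x3.3} {x4.3}
composing C on (x2, x4, x1, x3), with out.j its own outer ports: {out.1} {out.2} {out.3, x2.2, x2.3} {x1.1, x4.1, x4.2} {x1.2} {x1.3} {x2.1} {x3.1} {x3.2} {x3.3} {x4.3}


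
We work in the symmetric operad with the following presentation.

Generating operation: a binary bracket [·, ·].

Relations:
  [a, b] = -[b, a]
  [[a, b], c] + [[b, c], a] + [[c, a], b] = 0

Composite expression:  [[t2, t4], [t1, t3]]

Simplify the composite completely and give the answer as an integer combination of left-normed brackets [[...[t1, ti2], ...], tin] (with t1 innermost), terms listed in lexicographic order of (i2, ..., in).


Antisymmetry and Jacobi reduce to t1-anchored left-normed brackets.
Composite bracket: [[t2, t4], [t1, t3]]
Applying ab - ba throughout gives 8 signed words (2^3 = 8).
Collect the words opening with t1:
  t1t3t2t4 appears with sign -1, giving the term -[[[t1, t3], t2], t4]
  t1t3t4t2 appears with sign +1, giving the term +[[[t1, t3], t4], t2]

-[[[t1, t3], t2], t4] + [[[t1, t3], t4], t2]


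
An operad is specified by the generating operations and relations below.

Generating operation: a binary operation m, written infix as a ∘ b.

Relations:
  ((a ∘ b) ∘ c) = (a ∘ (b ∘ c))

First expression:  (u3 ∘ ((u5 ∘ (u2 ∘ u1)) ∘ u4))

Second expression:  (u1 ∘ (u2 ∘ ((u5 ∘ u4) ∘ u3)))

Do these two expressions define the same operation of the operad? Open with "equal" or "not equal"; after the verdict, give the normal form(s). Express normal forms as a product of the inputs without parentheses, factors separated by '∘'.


not equal: they reduce to u3 ∘ u5 ∘ u2 ∘ u1 ∘ u4 and u1 ∘ u2 ∘ u5 ∘ u4 ∘ u3


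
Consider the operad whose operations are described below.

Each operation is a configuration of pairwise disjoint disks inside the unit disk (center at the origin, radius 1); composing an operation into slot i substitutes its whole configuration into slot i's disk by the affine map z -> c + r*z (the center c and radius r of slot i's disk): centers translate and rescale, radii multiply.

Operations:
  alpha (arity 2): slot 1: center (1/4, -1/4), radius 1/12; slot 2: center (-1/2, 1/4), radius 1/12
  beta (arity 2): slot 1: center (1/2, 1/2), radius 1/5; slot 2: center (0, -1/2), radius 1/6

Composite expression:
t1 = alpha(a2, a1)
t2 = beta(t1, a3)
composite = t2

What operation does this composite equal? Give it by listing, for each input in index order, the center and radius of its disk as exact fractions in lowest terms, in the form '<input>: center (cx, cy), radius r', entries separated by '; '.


a1: center (2/5, 11/20), radius 1/60; a2: center (11/20, 9/20), radius 1/60; a3: center (0, -1/2), radius 1/6

Only the slot chain above each a matters under beta; compose those maps.
input a2: composing its 2 substitution steps yields center (11/20, 9/20), radius 1/60
input a1: composing its 2 substitution steps yields center (2/5, 11/20), radius 1/60
input a3: composing its 1 substitution step yields center (0, -1/2), radius 1/6


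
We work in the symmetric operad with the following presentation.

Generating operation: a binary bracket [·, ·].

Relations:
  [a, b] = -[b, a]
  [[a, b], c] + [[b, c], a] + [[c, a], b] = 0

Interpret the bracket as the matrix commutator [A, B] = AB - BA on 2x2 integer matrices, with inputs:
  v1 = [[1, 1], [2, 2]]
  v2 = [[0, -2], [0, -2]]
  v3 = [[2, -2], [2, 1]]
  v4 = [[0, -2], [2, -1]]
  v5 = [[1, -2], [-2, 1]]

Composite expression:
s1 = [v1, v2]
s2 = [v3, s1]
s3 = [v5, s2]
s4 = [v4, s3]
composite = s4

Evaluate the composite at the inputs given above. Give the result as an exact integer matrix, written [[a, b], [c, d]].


[v1, v2] = [[4, 0], [4, -4]]
[v3, [v1, v2]] = [[-8, 16], [12, 8]]
[v5, [v3, [v1, v2]]] = [[8, -32], [32, -8]]
[v4, [v5, [v3, [v1, v2]]]] = [[0, 0], [0, 0]]

[[0, 0], [0, 0]]


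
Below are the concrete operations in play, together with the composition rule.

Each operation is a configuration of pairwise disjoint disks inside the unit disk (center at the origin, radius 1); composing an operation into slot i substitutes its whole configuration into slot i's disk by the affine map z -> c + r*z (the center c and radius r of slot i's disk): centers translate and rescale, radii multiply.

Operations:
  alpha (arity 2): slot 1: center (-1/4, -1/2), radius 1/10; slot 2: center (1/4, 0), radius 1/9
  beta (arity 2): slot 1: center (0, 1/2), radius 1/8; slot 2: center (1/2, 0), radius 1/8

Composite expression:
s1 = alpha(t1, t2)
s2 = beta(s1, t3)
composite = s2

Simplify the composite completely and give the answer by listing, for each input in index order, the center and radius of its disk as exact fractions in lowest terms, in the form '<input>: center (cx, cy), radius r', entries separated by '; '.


t1: center (-1/32, 7/16), radius 1/80; t2: center (1/32, 1/2), radius 1/72; t3: center (1/2, 0), radius 1/8

Only the slot chain above each t matters under beta; compose those maps.
input t1: applying the 2 nested substitutions gives center (-1/32, 7/16), radius 1/80
input t2: applying the 2 nested substitutions gives center (1/32, 1/2), radius 1/72
input t3: applying the 1 nested substitution gives center (1/2, 0), radius 1/8


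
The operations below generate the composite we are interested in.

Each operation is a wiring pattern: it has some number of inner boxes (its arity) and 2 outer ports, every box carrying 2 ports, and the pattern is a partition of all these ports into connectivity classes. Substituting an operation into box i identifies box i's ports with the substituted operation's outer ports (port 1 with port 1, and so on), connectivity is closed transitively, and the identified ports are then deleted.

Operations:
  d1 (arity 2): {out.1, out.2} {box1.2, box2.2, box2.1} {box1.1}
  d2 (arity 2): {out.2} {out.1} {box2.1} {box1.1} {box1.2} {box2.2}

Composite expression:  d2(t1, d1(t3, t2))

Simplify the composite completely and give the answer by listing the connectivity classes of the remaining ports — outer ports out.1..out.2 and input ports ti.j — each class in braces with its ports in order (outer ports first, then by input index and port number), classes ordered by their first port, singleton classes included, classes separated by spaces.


{out.1} {out.2} {t1.1} {t1.2} {t2.1, t2.2, t3.2} {t3.1}


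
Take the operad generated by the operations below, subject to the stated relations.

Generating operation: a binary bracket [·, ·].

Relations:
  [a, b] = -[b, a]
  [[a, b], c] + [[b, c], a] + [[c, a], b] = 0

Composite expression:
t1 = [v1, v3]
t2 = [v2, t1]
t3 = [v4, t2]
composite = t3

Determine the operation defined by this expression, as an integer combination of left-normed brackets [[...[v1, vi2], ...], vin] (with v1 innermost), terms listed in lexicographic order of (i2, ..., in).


In the tensor algebra, words opening v1 carry the v1-anchored form.
Composite bracket: [v4, [v2, [v1, v3]]]
The bracket unfolds into 8 signed words via [a, b] = ab - ba (2^3 = 8).
The v1-initial words carry the normal form:
  from v1v3v2v4, sign +1: term +[[[v1, v3], v2], v4]

[[[v1, v3], v2], v4]


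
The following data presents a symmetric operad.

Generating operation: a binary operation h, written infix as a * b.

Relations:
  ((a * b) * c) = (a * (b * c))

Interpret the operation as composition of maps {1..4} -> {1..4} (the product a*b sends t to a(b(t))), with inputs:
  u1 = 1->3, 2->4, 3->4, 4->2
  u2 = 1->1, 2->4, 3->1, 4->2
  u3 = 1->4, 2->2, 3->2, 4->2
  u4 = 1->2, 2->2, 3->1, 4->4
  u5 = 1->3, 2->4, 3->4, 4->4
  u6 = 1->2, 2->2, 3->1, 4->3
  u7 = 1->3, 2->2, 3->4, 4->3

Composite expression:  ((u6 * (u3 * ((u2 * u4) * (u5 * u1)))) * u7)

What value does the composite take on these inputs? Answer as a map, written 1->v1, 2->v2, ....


(u2 * u4) = 1->4, 2->4, 3->1, 4->2
(u5 * u1) = 1->4, 2->4, 3->4, 4->4
((u2 * u4) * (u5 * u1)) = 1->2, 2->2, 3->2, 4->2
(u3 * ((u2 * u4) * (u5 * u1))) = 1->2, 2->2, 3->2, 4->2
(u6 * (u3 * ((u2 * u4) * (u5 * u1)))) = 1->2, 2->2, 3->2, 4->2
((u6 * (u3 * ((u2 * u4) * (u5 * u1)))) * u7) = 1->2, 2->2, 3->2, 4->2

1->2, 2->2, 3->2, 4->2


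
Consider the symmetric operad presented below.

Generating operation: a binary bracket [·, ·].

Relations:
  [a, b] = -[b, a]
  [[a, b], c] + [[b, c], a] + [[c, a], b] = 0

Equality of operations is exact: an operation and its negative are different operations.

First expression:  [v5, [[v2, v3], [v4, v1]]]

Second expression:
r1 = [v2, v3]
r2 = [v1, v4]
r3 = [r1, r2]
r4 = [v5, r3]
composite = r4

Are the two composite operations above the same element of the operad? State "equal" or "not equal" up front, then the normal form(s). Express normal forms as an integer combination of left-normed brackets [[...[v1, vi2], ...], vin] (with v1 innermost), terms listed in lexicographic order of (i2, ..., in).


Normal form of the first expression: -[[[[v1, v4], v2], v3], v5] + [[[[v1, v4], v3], v2], v5]
Normal form of the second expression: [[[[v1, v4], v2], v3], v5] - [[[[v1, v4], v3], v2], v5]
No match — not equal.

not equal; the first gives -[[[[v1, v4], v2], v3], v5] + [[[[v1, v4], v3], v2], v5] and the second [[[[v1, v4], v2], v3], v5] - [[[[v1, v4], v3], v2], v5]


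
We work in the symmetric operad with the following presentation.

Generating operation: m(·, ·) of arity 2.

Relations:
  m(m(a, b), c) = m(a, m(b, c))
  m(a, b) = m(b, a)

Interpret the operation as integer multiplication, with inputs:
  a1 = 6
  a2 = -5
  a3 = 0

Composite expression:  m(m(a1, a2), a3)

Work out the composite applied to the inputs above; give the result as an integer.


0

m(a1, a2) = -30
m(m(a1, a2), a3) = 0


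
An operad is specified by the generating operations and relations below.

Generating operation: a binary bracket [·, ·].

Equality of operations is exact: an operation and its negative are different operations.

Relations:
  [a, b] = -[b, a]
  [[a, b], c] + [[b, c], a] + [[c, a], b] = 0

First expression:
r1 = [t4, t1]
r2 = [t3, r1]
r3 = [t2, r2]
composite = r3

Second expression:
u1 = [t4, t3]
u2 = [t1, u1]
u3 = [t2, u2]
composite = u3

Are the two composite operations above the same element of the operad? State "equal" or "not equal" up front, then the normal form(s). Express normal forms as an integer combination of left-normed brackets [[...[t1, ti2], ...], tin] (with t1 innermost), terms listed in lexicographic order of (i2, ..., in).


In normal form, the first expression is -[[[t1, t4], t3], t2]
In normal form, the second expression is [[[t1, t3], t4], t2] - [[[t1, t4], t3], t2]
The forms do not match — not equal.

not equal — first -[[[t1, t4], t3], t2], second [[[t1, t3], t4], t2] - [[[t1, t4], t3], t2]


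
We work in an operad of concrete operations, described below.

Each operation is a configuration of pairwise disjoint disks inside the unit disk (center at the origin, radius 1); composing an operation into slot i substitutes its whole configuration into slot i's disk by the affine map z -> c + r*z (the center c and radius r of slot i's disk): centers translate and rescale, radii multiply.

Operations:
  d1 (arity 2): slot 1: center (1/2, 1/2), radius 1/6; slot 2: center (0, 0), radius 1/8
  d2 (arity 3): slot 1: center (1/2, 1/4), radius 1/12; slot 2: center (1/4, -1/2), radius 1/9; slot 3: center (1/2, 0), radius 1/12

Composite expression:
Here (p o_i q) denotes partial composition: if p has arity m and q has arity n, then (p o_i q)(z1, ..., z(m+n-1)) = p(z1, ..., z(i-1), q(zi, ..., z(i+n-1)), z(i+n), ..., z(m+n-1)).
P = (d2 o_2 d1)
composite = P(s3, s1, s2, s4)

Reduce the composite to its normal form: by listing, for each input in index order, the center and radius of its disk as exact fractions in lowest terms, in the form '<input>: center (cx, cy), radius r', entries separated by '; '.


Affine substitution under d2: radii multiply and s-centers shift.
tracing s3 down its 1-map path: center (1/2, 1/4), radius 1/12
tracing s1 down its 2-map path: center (11/36, -4/9), radius 1/54
tracing s2 down its 2-map path: center (1/4, -1/2), radius 1/72
tracing s4 down its 1-map path: center (1/2, 0), radius 1/12

s1: center (11/36, -4/9), radius 1/54; s2: center (1/4, -1/2), radius 1/72; s3: center (1/2, 1/4), radius 1/12; s4: center (1/2, 0), radius 1/12


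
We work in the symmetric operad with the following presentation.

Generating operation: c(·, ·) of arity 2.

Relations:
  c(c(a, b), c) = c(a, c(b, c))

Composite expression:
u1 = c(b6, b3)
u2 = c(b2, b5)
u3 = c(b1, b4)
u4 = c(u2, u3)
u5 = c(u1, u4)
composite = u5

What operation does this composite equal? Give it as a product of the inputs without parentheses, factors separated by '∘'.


Key point: c is associative — brackets drop, the b-order remains.
c(b6, b3) linearizes to b6 ∘ b3
c(b2, b5) linearizes to b2 ∘ b5
c(b1, b4) linearizes to b1 ∘ b4
c(c(b2, b5), c(b1, b4)) linearizes to b2 ∘ b5 ∘ b1 ∘ b4
c(c(b6, b3), c(c(b2, b5), c(b1, b4))) linearizes to b6 ∘ b3 ∘ b2 ∘ b5 ∘ b1 ∘ b4

b6 ∘ b3 ∘ b2 ∘ b5 ∘ b1 ∘ b4


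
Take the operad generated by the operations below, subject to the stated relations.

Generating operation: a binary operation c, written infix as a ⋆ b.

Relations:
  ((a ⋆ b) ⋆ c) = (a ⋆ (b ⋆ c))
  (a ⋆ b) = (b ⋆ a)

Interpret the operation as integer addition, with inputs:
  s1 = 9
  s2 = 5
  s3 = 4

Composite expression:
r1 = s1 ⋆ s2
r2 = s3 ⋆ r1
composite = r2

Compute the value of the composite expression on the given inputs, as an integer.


18


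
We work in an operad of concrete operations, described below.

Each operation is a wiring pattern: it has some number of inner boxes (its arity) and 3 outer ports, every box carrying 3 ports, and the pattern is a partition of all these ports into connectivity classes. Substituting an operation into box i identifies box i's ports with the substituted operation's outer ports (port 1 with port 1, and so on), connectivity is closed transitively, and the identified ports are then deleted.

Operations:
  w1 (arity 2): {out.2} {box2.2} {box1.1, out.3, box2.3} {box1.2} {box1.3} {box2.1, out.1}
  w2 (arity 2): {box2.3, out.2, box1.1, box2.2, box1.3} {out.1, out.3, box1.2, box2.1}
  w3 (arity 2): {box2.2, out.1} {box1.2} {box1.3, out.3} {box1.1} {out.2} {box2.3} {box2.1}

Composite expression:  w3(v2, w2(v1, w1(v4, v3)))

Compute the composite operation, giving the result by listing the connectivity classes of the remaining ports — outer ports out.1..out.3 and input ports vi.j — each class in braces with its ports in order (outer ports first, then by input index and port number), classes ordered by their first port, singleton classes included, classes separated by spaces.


Reachability decides: close wires over w3-identified ports.
through w1, on inputs (v4, v3): {out.1, v3.1} {out.2} {out.3, v3.3, v4.1} {v3.2} {v4.2} {v4.3} (out.j = stage outer ports)
through w2, on inputs (v1, v4, v3): {out.1, out.3, v1.2, v3.1} {out.2, v1.1, v1.3, v3.3, v4.1} {v3.2} {v4.2} {v4.3} (out.j = stage outer ports)
through w3, on inputs (v2, v1, v4, v3): {out.1, v1.1, v1.3, v3.3, v4.1} {out.2} {out.3, v2.3} {v1.2, v3.1} {v2.1} {v2.2} {v3.2} {v4.2} {v4.3} (out.j = stage outer ports)

{out.1, v1.1, v1.3, v3.3, v4.1} {out.2} {out.3, v2.3} {v1.2, v3.1} {v2.1} {v2.2} {v3.2} {v4.2} {v4.3}


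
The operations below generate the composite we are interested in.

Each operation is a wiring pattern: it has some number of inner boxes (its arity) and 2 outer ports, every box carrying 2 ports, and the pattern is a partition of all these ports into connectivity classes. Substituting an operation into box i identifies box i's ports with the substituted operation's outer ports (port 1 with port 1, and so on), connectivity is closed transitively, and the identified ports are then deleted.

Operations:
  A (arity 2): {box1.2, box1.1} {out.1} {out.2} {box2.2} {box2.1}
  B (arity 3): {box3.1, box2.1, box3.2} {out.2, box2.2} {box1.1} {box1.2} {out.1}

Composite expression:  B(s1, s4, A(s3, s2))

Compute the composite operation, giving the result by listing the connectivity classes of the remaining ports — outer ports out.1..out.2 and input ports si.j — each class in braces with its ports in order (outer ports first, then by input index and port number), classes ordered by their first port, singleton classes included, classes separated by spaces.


{out.1} {out.2, s4.2} {s1.1} {s1.2} {s2.1} {s2.2} {s3.1, s3.2} {s4.1}


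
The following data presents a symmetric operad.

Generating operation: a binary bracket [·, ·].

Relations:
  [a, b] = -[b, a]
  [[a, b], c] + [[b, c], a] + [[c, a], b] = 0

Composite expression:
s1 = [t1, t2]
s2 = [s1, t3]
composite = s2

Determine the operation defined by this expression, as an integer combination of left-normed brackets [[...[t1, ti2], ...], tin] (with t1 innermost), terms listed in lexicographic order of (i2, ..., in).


[[t1, t2], t3]

A multilinear Lie element is pinned by t1-initial words (t1 innermost).
Composite bracket: [[t1, t2], t3]
Full expansion: 4 signed words from ab - ba (2^2 = 4).
Coefficients come from the t1-initial words:
  sign of t1t2t3 is +1, so it contributes +[[t1, t2], t3]


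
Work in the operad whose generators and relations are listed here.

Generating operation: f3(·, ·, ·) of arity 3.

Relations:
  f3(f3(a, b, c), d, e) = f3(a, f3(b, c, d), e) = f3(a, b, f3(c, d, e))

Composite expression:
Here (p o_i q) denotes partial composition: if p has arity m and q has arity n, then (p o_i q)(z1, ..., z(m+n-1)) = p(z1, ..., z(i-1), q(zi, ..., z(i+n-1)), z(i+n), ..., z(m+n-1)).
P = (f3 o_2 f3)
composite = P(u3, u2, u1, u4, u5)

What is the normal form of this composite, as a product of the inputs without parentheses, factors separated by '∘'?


The f3-tree's shape is irrelevant; the u-reading-order decides.
f3(u2, u1, u4) linearizes to u2 ∘ u1 ∘ u4
f3(u3, f3(u2, u1, u4), u5) linearizes to u3 ∘ u2 ∘ u1 ∘ u4 ∘ u5

u3 ∘ u2 ∘ u1 ∘ u4 ∘ u5


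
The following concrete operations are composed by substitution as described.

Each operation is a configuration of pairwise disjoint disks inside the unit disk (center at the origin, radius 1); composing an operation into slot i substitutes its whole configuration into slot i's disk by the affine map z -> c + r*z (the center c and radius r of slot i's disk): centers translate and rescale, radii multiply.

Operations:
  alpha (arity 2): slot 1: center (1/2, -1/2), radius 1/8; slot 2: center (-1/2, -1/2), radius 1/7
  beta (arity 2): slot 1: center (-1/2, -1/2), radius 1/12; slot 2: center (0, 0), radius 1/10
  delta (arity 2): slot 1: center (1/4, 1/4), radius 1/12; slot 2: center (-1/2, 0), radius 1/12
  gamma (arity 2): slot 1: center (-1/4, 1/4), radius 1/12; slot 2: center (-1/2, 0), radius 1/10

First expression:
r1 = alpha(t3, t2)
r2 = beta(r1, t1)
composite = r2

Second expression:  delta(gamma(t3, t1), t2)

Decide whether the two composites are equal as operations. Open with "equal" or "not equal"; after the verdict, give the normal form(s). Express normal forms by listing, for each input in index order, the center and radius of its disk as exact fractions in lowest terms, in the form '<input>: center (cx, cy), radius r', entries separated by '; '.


not equal — first t1: center (0, 0), radius 1/10; t2: center (-13/24, -13/24), radius 1/84; t3: center (-11/24, -13/24), radius 1/96, second t1: center (5/24, 1/4), radius 1/120; t2: center (-1/2, 0), radius 1/12; t3: center (11/48, 13/48), radius 1/144

Reducing the first expression gives t1: center (0, 0), radius 1/10; t2: center (-13/24, -13/24), radius 1/84; t3: center (-11/24, -13/24), radius 1/96
Reducing the second expression gives t1: center (5/24, 1/4), radius 1/120; t2: center (-1/2, 0), radius 1/12; t3: center (11/48, 13/48), radius 1/144
The forms do not match — not equal.
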